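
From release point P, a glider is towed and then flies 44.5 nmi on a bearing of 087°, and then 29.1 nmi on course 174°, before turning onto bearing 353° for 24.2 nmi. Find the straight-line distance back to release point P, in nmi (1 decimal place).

44.6 nmi

Leg 1 (087°, 44.5 nmi): east 44.5 sin 87° = 44.44, north 44.5 cos 87° = 2.33
Leg 2 (174°, 29.1 nmi): east 29.1 sin 174° = 3.04, north 29.1 cos 174° = -28.94
Leg 3 (353°, 24.2 nmi): east 24.2 sin 353° = -2.95, north 24.2 cos 353° = 24.02
Net: 44.53 east, -2.59 north. Distance = √((44.53)² + (-2.59)²) = 44.607 nmi.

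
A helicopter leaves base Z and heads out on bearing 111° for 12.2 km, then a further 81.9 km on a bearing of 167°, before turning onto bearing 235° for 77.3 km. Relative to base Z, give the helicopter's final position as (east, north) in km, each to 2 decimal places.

Leg 1 (111°, 12.2 km): east 12.2 sin 111° = 11.39, north 12.2 cos 111° = -4.37
Leg 2 (167°, 81.9 km): east 81.9 sin 167° = 18.42, north 81.9 cos 167° = -79.80
Leg 3 (235°, 77.3 km): east 77.3 sin 235° = -63.32, north 77.3 cos 235° = -44.34
Summing: -33.51 km east, -128.51 km north → (-33.51, -128.51).

(-33.51, -128.51)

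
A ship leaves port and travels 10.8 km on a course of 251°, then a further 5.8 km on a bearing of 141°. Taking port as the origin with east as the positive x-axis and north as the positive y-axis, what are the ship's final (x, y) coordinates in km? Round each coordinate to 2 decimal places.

Leg 1 (251°, 10.8 km): east 10.8 sin 251° = -10.21, north 10.8 cos 251° = -3.52
Leg 2 (141°, 5.8 km): east 5.8 sin 141° = 3.65, north 5.8 cos 141° = -4.51
Summing: -6.56 km east, -8.02 km north → (-6.56, -8.02).

(-6.56, -8.02)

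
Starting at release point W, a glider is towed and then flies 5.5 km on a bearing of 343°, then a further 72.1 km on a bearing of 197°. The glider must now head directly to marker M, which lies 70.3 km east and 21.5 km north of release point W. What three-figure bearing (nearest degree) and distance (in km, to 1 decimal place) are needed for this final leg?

048°, 126.1 km

Leg 1 (343°, 5.5 km): east 5.5 sin 343° = -1.61, north 5.5 cos 343° = 5.26
Leg 2 (197°, 72.1 km): east 72.1 sin 197° = -21.08, north 72.1 cos 197° = -68.95
Current position: (-22.69, -63.69). Target: (70.3, 21.5). Remaining: Δeast = 92.99, Δnorth = 85.19.
Bearing = atan2(92.99, 85.19) mod 360° = 47.51°; distance = √((92.99)² + (85.19)²) = 126.111 km.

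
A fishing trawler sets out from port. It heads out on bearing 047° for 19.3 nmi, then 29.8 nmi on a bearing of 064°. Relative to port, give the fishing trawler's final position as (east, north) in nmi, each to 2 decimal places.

(40.90, 26.23)

Leg 1 (047°, 19.3 nmi): east 19.3 sin 47° = 14.12, north 19.3 cos 47° = 13.16
Leg 2 (064°, 29.8 nmi): east 29.8 sin 64° = 26.78, north 29.8 cos 64° = 13.06
Summing: 40.90 nmi east, 26.23 nmi north → (40.90, 26.23).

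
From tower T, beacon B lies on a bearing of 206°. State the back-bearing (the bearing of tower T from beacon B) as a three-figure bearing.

Back-bearing = 206° − 180° = 026°.

026°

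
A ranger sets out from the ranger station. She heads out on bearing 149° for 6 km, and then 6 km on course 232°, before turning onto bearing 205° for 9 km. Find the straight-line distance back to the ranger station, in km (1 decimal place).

Leg 1 (149°, 6 km): east 6 sin 149° = 3.09, north 6 cos 149° = -5.14
Leg 2 (232°, 6 km): east 6 sin 232° = -4.73, north 6 cos 232° = -3.69
Leg 3 (205°, 9 km): east 9 sin 205° = -3.80, north 9 cos 205° = -8.16
Net: -5.44 east, -16.99 north. Distance = √((-5.44)² + (-16.99)²) = 17.844 km.

17.8 km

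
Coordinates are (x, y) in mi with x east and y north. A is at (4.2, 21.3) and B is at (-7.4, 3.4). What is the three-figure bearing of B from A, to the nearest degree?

213°

Δeast = -7.4 − 4.2 = -11.60; Δnorth = 3.4 − 21.3 = -17.90.
Bearing = atan2(Δeast, Δnorth) mod 360° = 212.95° ≈ 213°.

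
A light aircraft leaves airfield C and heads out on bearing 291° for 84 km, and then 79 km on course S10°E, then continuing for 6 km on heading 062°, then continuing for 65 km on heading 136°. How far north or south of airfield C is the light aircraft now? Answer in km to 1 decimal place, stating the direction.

Leg 1 (291°, 84 km): east 84 sin 291° = -78.42, north 84 cos 291° = 30.10
Leg 2 (S10°E, 79 km): east 79 sin 170° = 13.72, north 79 cos 170° = -77.80
Leg 3 (062°, 6 km): east 6 sin 62° = 5.30, north 6 cos 62° = 2.82
Leg 4 (136°, 65 km): east 65 sin 136° = 45.15, north 65 cos 136° = -46.76
Net north component: -91.64 km.

91.6 km south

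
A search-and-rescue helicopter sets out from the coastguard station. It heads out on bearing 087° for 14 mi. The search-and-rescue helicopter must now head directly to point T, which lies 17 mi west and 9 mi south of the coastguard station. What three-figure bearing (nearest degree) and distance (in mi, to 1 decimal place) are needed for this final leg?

Leg 1 (087°, 14 mi): east 14 sin 87° = 13.98, north 14 cos 87° = 0.73
Current position: (13.98, 0.73). Target: (-17, -9). Remaining: Δeast = -30.98, Δnorth = -9.73.
Bearing = atan2(-30.98, -9.73) mod 360° = 252.56°; distance = √((-30.98)² + (-9.73)²) = 32.474 mi.

253°, 32.5 mi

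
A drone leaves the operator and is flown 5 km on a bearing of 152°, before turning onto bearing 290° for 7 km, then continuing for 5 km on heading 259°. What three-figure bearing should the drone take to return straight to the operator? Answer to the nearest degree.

072°

Leg 1 (152°, 5 km): east 5 sin 152° = 2.35, north 5 cos 152° = -4.41
Leg 2 (290°, 7 km): east 7 sin 290° = -6.58, north 7 cos 290° = 2.39
Leg 3 (259°, 5 km): east 5 sin 259° = -4.91, north 5 cos 259° = -0.95
Net displacement: -9.14 east, -2.97 north. Direction back to start is (9.14, 2.97): bearing = atan2(9.14, 2.97) mod 360° = 71.97° ≈ 072°.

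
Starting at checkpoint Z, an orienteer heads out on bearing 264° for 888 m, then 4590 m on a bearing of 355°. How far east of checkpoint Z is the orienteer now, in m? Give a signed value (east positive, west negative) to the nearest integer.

Leg 1 (264°, 888 m): east 888 sin 264° = -883.14, north 888 cos 264° = -92.82
Leg 2 (355°, 4590 m): east 4590 sin 355° = -400.04, north 4590 cos 355° = 4572.53
Net east component: -1283.18 m.

-1283 m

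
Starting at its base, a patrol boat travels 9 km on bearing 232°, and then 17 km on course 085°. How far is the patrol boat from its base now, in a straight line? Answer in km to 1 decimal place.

10.6 km

Leg 1 (232°, 9 km): east 9 sin 232° = -7.09, north 9 cos 232° = -5.54
Leg 2 (085°, 17 km): east 17 sin 85° = 16.94, north 17 cos 85° = 1.48
Net: 9.84 east, -4.06 north. Distance = √((9.84)² + (-4.06)²) = 10.647 km.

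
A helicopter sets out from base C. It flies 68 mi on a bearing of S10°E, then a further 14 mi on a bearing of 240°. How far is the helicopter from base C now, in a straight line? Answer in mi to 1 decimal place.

Leg 1 (S10°E, 68 mi): east 68 sin 170° = 11.81, north 68 cos 170° = -66.97
Leg 2 (240°, 14 mi): east 14 sin 240° = -12.12, north 14 cos 240° = -7.00
Net: -0.32 east, -73.97 north. Distance = √((-0.32)² + (-73.97)²) = 73.968 mi.

74.0 mi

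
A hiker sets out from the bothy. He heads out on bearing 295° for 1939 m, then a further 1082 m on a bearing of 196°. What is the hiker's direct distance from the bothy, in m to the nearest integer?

2067 m

Leg 1 (295°, 1939 m): east 1939 sin 295° = -1757.33, north 1939 cos 295° = 819.46
Leg 2 (196°, 1082 m): east 1082 sin 196° = -298.24, north 1082 cos 196° = -1040.09
Net: -2055.57 east, -220.63 north. Distance = √((-2055.57)² + (-220.63)²) = 2067.377 m.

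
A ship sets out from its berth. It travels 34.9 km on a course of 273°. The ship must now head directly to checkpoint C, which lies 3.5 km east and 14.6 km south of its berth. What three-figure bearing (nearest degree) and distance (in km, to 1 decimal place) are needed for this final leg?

113°, 41.7 km

Leg 1 (273°, 34.9 km): east 34.9 sin 273° = -34.85, north 34.9 cos 273° = 1.83
Current position: (-34.85, 1.83). Target: (3.5, -14.6). Remaining: Δeast = 38.35, Δnorth = -16.43.
Bearing = atan2(38.35, -16.43) mod 360° = 113.19°; distance = √((38.35)² + (-16.43)²) = 41.722 km.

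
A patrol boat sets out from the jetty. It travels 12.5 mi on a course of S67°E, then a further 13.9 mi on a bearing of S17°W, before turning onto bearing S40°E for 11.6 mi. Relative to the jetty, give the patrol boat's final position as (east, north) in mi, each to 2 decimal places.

(14.90, -27.06)

Leg 1 (S67°E, 12.5 mi): east 12.5 sin 113° = 11.51, north 12.5 cos 113° = -4.88
Leg 2 (S17°W, 13.9 mi): east 13.9 sin 197° = -4.06, north 13.9 cos 197° = -13.29
Leg 3 (S40°E, 11.6 mi): east 11.6 sin 140° = 7.46, north 11.6 cos 140° = -8.89
Summing: 14.90 mi east, -27.06 mi north → (14.90, -27.06).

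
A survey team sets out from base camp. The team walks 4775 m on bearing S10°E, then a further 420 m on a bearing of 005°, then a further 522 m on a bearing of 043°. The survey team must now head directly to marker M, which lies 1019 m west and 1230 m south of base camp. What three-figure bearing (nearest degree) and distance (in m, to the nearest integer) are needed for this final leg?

320°, 3487 m

Leg 1 (S10°E, 4775 m): east 4775 sin 170° = 829.17, north 4775 cos 170° = -4702.46
Leg 2 (005°, 420 m): east 420 sin 5° = 36.61, north 420 cos 5° = 418.40
Leg 3 (043°, 522 m): east 522 sin 43° = 356.00, north 522 cos 43° = 381.77
Current position: (1221.78, -3902.29). Target: (-1019, -1230). Remaining: Δeast = -2240.78, Δnorth = 2672.29.
Bearing = atan2(-2240.78, 2672.29) mod 360° = 320.02°; distance = √((-2240.78)² + (2672.29)²) = 3487.437 m.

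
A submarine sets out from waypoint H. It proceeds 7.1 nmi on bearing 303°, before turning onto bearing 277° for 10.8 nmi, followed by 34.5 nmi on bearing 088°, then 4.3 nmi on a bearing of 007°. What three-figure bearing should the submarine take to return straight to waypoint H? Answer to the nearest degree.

240°

Leg 1 (303°, 7.1 nmi): east 7.1 sin 303° = -5.95, north 7.1 cos 303° = 3.87
Leg 2 (277°, 10.8 nmi): east 10.8 sin 277° = -10.72, north 10.8 cos 277° = 1.32
Leg 3 (088°, 34.5 nmi): east 34.5 sin 88° = 34.48, north 34.5 cos 88° = 1.20
Leg 4 (007°, 4.3 nmi): east 4.3 sin 7° = 0.52, north 4.3 cos 7° = 4.27
Net displacement: 18.33 east, 10.66 north. Direction back to start is (-18.33, -10.66): bearing = atan2(-18.33, -10.66) mod 360° = 239.83° ≈ 240°.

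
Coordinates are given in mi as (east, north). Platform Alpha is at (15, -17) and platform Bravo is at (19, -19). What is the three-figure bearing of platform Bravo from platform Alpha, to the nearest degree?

Δeast = 19 − 15 = 4.00; Δnorth = -19 − -17 = -2.00.
Bearing = atan2(Δeast, Δnorth) mod 360° = 116.57° ≈ 117°.

117°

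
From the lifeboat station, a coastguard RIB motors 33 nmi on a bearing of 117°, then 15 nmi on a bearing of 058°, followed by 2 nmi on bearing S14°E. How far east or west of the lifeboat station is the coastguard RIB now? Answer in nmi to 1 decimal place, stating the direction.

Leg 1 (117°, 33 nmi): east 33 sin 117° = 29.40, north 33 cos 117° = -14.98
Leg 2 (058°, 15 nmi): east 15 sin 58° = 12.72, north 15 cos 58° = 7.95
Leg 3 (S14°E, 2 nmi): east 2 sin 166° = 0.48, north 2 cos 166° = -1.94
Net east component: 42.61 nmi.

42.6 nmi east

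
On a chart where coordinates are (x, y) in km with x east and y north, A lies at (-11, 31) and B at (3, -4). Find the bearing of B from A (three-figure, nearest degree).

Δeast = 3 − -11 = 14.00; Δnorth = -4 − 31 = -35.00.
Bearing = atan2(Δeast, Δnorth) mod 360° = 158.20° ≈ 158°.

158°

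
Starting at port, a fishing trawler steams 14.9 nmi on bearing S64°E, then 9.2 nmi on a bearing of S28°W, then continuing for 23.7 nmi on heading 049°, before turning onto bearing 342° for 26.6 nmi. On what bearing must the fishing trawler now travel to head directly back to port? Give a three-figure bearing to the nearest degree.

216°

Leg 1 (S64°E, 14.9 nmi): east 14.9 sin 116° = 13.39, north 14.9 cos 116° = -6.53
Leg 2 (S28°W, 9.2 nmi): east 9.2 sin 208° = -4.32, north 9.2 cos 208° = -8.12
Leg 3 (049°, 23.7 nmi): east 23.7 sin 49° = 17.89, north 23.7 cos 49° = 15.55
Leg 4 (342°, 26.6 nmi): east 26.6 sin 342° = -8.22, north 26.6 cos 342° = 25.30
Net displacement: 18.74 east, 26.19 north. Direction back to start is (-18.74, -26.19): bearing = atan2(-18.74, -26.19) mod 360° = 215.58° ≈ 216°.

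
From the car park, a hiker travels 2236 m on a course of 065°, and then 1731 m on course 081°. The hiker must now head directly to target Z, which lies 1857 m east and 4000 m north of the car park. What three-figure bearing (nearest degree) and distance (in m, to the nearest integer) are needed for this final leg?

326°, 3359 m

Leg 1 (065°, 2236 m): east 2236 sin 65° = 2026.50, north 2236 cos 65° = 944.97
Leg 2 (081°, 1731 m): east 1731 sin 81° = 1709.69, north 1731 cos 81° = 270.79
Current position: (3736.19, 1215.76). Target: (1857, 4000). Remaining: Δeast = -1879.19, Δnorth = 2784.24.
Bearing = atan2(-1879.19, 2784.24) mod 360° = 325.98°; distance = √((-1879.19)² + (2784.24)²) = 3359.069 m.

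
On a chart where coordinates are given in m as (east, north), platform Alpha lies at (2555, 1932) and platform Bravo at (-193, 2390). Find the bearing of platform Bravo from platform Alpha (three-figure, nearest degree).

279°

Δeast = -193 − 2555 = -2748.00; Δnorth = 2390 − 1932 = 458.00.
Bearing = atan2(Δeast, Δnorth) mod 360° = 279.46° ≈ 279°.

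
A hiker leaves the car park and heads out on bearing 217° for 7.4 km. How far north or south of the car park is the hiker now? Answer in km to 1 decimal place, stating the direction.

5.9 km south

Leg 1 (217°, 7.4 km): east 7.4 sin 217° = -4.45, north 7.4 cos 217° = -5.91
Net north component: -5.91 km.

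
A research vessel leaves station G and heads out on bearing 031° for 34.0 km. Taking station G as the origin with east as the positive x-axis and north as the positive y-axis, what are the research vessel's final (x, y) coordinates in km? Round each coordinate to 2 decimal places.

Leg 1 (031°, 34.0 km): east 34.0 sin 31° = 17.51, north 34.0 cos 31° = 29.14
Summing: 17.51 km east, 29.14 km north → (17.51, 29.14).

(17.51, 29.14)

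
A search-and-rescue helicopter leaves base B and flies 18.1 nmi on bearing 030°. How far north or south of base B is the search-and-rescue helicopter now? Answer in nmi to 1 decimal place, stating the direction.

15.7 nmi north

Leg 1 (030°, 18.1 nmi): east 18.1 sin 30° = 9.05, north 18.1 cos 30° = 15.68
Net north component: 15.68 nmi.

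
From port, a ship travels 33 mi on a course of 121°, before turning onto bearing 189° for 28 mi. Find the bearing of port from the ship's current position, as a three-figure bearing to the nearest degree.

332°

Leg 1 (121°, 33 mi): east 33 sin 121° = 28.29, north 33 cos 121° = -17.00
Leg 2 (189°, 28 mi): east 28 sin 189° = -4.38, north 28 cos 189° = -27.66
Net displacement: 23.91 east, -44.65 north. Direction back to start is (-23.91, 44.65): bearing = atan2(-23.91, 44.65) mod 360° = 331.84° ≈ 332°.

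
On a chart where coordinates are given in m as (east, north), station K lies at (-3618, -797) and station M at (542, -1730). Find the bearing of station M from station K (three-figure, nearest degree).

103°

Δeast = 542 − -3618 = 4160.00; Δnorth = -1730 − -797 = -933.00.
Bearing = atan2(Δeast, Δnorth) mod 360° = 102.64° ≈ 103°.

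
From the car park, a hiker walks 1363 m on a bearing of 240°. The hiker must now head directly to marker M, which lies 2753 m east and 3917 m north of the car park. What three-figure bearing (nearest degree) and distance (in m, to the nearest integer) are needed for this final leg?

041°, 6051 m

Leg 1 (240°, 1363 m): east 1363 sin 240° = -1180.39, north 1363 cos 240° = -681.50
Current position: (-1180.39, -681.50). Target: (2753, 3917). Remaining: Δeast = 3933.39, Δnorth = 4598.50.
Bearing = atan2(3933.39, 4598.50) mod 360° = 40.54°; distance = √((3933.39)² + (4598.50)²) = 6051.263 m.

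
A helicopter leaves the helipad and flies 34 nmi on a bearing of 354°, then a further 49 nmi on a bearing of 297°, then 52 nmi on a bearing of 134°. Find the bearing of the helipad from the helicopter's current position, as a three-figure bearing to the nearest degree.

154°

Leg 1 (354°, 34 nmi): east 34 sin 354° = -3.55, north 34 cos 354° = 33.81
Leg 2 (297°, 49 nmi): east 49 sin 297° = -43.66, north 49 cos 297° = 22.25
Leg 3 (134°, 52 nmi): east 52 sin 134° = 37.41, north 52 cos 134° = -36.12
Net displacement: -9.81 east, 19.94 north. Direction back to start is (9.81, -19.94): bearing = atan2(9.81, -19.94) mod 360° = 153.81° ≈ 154°.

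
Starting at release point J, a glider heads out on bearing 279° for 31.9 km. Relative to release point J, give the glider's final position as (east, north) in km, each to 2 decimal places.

(-31.51, 4.99)

Leg 1 (279°, 31.9 km): east 31.9 sin 279° = -31.51, north 31.9 cos 279° = 4.99
Summing: -31.51 km east, 4.99 km north → (-31.51, 4.99).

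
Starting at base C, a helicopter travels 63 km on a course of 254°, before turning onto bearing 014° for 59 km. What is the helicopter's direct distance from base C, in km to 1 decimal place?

Leg 1 (254°, 63 km): east 63 sin 254° = -60.56, north 63 cos 254° = -17.37
Leg 2 (014°, 59 km): east 59 sin 14° = 14.27, north 59 cos 14° = 57.25
Net: -46.29 east, 39.88 north. Distance = √((-46.29)² + (39.88)²) = 61.098 km.

61.1 km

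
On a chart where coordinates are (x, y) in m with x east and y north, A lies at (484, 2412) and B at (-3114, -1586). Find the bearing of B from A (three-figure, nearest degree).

222°

Δeast = -3114 − 484 = -3598.00; Δnorth = -1586 − 2412 = -3998.00.
Bearing = atan2(Δeast, Δnorth) mod 360° = 221.99° ≈ 222°.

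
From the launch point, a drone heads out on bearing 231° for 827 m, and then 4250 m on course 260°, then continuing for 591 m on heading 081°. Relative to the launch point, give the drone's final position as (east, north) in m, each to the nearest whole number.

Leg 1 (231°, 827 m): east 827 sin 231° = -642.70, north 827 cos 231° = -520.45
Leg 2 (260°, 4250 m): east 4250 sin 260° = -4185.43, north 4250 cos 260° = -738.00
Leg 3 (081°, 591 m): east 591 sin 81° = 583.72, north 591 cos 81° = 92.45
Summing: -4244.41 m east, -1166.00 m north → (-4244, -1166).

(-4244, -1166)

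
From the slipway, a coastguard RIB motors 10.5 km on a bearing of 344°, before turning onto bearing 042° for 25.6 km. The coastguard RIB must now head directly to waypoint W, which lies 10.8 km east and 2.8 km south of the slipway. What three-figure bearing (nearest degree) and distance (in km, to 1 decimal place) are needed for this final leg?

Leg 1 (344°, 10.5 km): east 10.5 sin 344° = -2.89, north 10.5 cos 344° = 10.09
Leg 2 (042°, 25.6 km): east 25.6 sin 42° = 17.13, north 25.6 cos 42° = 19.02
Current position: (14.24, 29.12). Target: (10.8, -2.8). Remaining: Δeast = -3.44, Δnorth = -31.92.
Bearing = atan2(-3.44, -31.92) mod 360° = 186.14°; distance = √((-3.44)² + (-31.92)²) = 32.102 km.

186°, 32.1 km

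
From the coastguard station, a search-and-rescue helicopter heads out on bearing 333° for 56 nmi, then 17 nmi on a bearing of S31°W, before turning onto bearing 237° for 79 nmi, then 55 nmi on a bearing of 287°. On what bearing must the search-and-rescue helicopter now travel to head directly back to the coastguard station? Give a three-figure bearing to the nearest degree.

Leg 1 (333°, 56 nmi): east 56 sin 333° = -25.42, north 56 cos 333° = 49.90
Leg 2 (S31°W, 17 nmi): east 17 sin 211° = -8.76, north 17 cos 211° = -14.57
Leg 3 (237°, 79 nmi): east 79 sin 237° = -66.25, north 79 cos 237° = -43.03
Leg 4 (287°, 55 nmi): east 55 sin 287° = -52.60, north 55 cos 287° = 16.08
Net displacement: -153.03 east, 8.38 north. Direction back to start is (153.03, -8.38): bearing = atan2(153.03, -8.38) mod 360° = 93.13° ≈ 093°.

093°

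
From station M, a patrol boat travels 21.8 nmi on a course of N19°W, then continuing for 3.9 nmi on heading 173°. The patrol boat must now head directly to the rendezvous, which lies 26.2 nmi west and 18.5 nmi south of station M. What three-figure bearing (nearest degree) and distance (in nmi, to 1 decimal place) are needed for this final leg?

209°, 40.3 nmi

Leg 1 (N19°W, 21.8 nmi): east 21.8 sin 341° = -7.10, north 21.8 cos 341° = 20.61
Leg 2 (173°, 3.9 nmi): east 3.9 sin 173° = 0.48, north 3.9 cos 173° = -3.87
Current position: (-6.62, 16.74). Target: (-26.2, -18.5). Remaining: Δeast = -19.58, Δnorth = -35.24.
Bearing = atan2(-19.58, -35.24) mod 360° = 209.05°; distance = √((-19.58)² + (-35.24)²) = 40.314 nmi.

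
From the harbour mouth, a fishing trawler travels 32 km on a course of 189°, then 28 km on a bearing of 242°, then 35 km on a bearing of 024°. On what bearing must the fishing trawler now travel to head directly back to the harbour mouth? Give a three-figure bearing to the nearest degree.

050°

Leg 1 (189°, 32 km): east 32 sin 189° = -5.01, north 32 cos 189° = -31.61
Leg 2 (242°, 28 km): east 28 sin 242° = -24.72, north 28 cos 242° = -13.15
Leg 3 (024°, 35 km): east 35 sin 24° = 14.24, north 35 cos 24° = 31.97
Net displacement: -15.49 east, -12.78 north. Direction back to start is (15.49, 12.78): bearing = atan2(15.49, 12.78) mod 360° = 50.49° ≈ 050°.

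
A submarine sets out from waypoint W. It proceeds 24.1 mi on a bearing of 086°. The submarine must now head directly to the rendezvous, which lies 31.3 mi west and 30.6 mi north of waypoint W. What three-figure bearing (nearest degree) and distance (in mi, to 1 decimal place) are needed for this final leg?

298°, 62.4 mi

Leg 1 (086°, 24.1 mi): east 24.1 sin 86° = 24.04, north 24.1 cos 86° = 1.68
Current position: (24.04, 1.68). Target: (-31.3, 30.6). Remaining: Δeast = -55.34, Δnorth = 28.92.
Bearing = atan2(-55.34, 28.92) mod 360° = 297.59°; distance = √((-55.34)² + (28.92)²) = 62.442 mi.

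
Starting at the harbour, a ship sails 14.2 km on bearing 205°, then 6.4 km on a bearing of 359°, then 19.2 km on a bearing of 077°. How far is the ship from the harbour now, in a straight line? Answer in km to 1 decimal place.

12.8 km

Leg 1 (205°, 14.2 km): east 14.2 sin 205° = -6.00, north 14.2 cos 205° = -12.87
Leg 2 (359°, 6.4 km): east 6.4 sin 359° = -0.11, north 6.4 cos 359° = 6.40
Leg 3 (077°, 19.2 km): east 19.2 sin 77° = 18.71, north 19.2 cos 77° = 4.32
Net: 12.60 east, -2.15 north. Distance = √((12.60)² + (-2.15)²) = 12.777 km.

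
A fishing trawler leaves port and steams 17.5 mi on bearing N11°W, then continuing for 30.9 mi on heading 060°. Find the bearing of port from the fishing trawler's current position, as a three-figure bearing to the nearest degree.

Leg 1 (N11°W, 17.5 mi): east 17.5 sin 349° = -3.34, north 17.5 cos 349° = 17.18
Leg 2 (060°, 30.9 mi): east 30.9 sin 60° = 26.76, north 30.9 cos 60° = 15.45
Net displacement: 23.42 east, 32.63 north. Direction back to start is (-23.42, -32.63): bearing = atan2(-23.42, -32.63) mod 360° = 215.67° ≈ 216°.

216°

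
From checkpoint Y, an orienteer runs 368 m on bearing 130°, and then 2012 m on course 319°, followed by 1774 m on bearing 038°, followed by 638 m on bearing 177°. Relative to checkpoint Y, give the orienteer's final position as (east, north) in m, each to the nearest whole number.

Leg 1 (130°, 368 m): east 368 sin 130° = 281.90, north 368 cos 130° = -236.55
Leg 2 (319°, 2012 m): east 2012 sin 319° = -1319.99, north 2012 cos 319° = 1518.48
Leg 3 (038°, 1774 m): east 1774 sin 38° = 1092.18, north 1774 cos 38° = 1397.93
Leg 4 (177°, 638 m): east 638 sin 177° = 33.39, north 638 cos 177° = -637.13
Summing: 87.49 m east, 2042.74 m north → (87, 2043).

(87, 2043)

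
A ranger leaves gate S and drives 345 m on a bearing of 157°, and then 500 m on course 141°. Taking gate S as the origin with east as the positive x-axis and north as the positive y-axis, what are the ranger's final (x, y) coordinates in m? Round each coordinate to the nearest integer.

(449, -706)

Leg 1 (157°, 345 m): east 345 sin 157° = 134.80, north 345 cos 157° = -317.57
Leg 2 (141°, 500 m): east 500 sin 141° = 314.66, north 500 cos 141° = -388.57
Summing: 449.46 m east, -706.15 m north → (449, -706).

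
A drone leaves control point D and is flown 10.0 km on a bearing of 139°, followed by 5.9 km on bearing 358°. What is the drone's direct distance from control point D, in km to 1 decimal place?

6.6 km

Leg 1 (139°, 10.0 km): east 10.0 sin 139° = 6.56, north 10.0 cos 139° = -7.55
Leg 2 (358°, 5.9 km): east 5.9 sin 358° = -0.21, north 5.9 cos 358° = 5.90
Net: 6.35 east, -1.65 north. Distance = √((6.35)² + (-1.65)²) = 6.566 km.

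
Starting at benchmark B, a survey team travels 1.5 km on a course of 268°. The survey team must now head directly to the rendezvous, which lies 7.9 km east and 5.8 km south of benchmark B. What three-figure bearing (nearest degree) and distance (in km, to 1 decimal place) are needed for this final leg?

Leg 1 (268°, 1.5 km): east 1.5 sin 268° = -1.50, north 1.5 cos 268° = -0.05
Current position: (-1.50, -0.05). Target: (7.9, -5.8). Remaining: Δeast = 9.40, Δnorth = -5.75.
Bearing = atan2(9.40, -5.75) mod 360° = 121.45°; distance = √((9.40)² + (-5.75)²) = 11.017 km.

121°, 11.0 km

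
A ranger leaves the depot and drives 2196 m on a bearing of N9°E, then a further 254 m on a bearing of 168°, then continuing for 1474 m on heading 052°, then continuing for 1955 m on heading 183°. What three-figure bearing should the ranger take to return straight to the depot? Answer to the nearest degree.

239°

Leg 1 (N9°E, 2196 m): east 2196 sin 9° = 343.53, north 2196 cos 9° = 2168.96
Leg 2 (168°, 254 m): east 254 sin 168° = 52.81, north 254 cos 168° = -248.45
Leg 3 (052°, 1474 m): east 1474 sin 52° = 1161.53, north 1474 cos 52° = 907.49
Leg 4 (183°, 1955 m): east 1955 sin 183° = -102.32, north 1955 cos 183° = -1952.32
Net displacement: 1455.55 east, 875.68 north. Direction back to start is (-1455.55, -875.68): bearing = atan2(-1455.55, -875.68) mod 360° = 238.97° ≈ 239°.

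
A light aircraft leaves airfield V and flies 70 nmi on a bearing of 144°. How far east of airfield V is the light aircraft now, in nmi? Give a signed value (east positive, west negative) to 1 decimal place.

41.1 nmi

Leg 1 (144°, 70 nmi): east 70 sin 144° = 41.14, north 70 cos 144° = -56.63
Net east component: 41.14 nmi.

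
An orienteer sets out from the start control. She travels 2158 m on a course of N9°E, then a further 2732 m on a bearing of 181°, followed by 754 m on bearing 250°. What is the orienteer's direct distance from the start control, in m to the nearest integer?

955 m

Leg 1 (N9°E, 2158 m): east 2158 sin 9° = 337.59, north 2158 cos 9° = 2131.43
Leg 2 (181°, 2732 m): east 2732 sin 181° = -47.68, north 2732 cos 181° = -2731.58
Leg 3 (250°, 754 m): east 754 sin 250° = -708.53, north 754 cos 250° = -257.88
Net: -418.62 east, -858.04 north. Distance = √((-418.62)² + (-858.04)²) = 954.709 m.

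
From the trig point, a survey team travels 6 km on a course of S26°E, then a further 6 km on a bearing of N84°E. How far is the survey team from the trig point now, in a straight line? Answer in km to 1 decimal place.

9.8 km

Leg 1 (S26°E, 6 km): east 6 sin 154° = 2.63, north 6 cos 154° = -5.39
Leg 2 (N84°E, 6 km): east 6 sin 84° = 5.97, north 6 cos 84° = 0.63
Net: 8.60 east, -4.77 north. Distance = √((8.60)² + (-4.77)²) = 9.830 km.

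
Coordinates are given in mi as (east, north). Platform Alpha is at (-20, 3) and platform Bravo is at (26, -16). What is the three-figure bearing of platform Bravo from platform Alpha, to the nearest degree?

Δeast = 26 − -20 = 46.00; Δnorth = -16 − 3 = -19.00.
Bearing = atan2(Δeast, Δnorth) mod 360° = 112.44° ≈ 112°.

112°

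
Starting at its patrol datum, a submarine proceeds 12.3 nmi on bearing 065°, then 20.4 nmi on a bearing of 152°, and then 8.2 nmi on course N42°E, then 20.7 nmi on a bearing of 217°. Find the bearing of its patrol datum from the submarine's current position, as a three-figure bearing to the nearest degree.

329°

Leg 1 (065°, 12.3 nmi): east 12.3 sin 65° = 11.15, north 12.3 cos 65° = 5.20
Leg 2 (152°, 20.4 nmi): east 20.4 sin 152° = 9.58, north 20.4 cos 152° = -18.01
Leg 3 (N42°E, 8.2 nmi): east 8.2 sin 42° = 5.49, north 8.2 cos 42° = 6.09
Leg 4 (217°, 20.7 nmi): east 20.7 sin 217° = -12.46, north 20.7 cos 217° = -16.53
Net displacement: 13.75 east, -23.25 north. Direction back to start is (-13.75, 23.25): bearing = atan2(-13.75, 23.25) mod 360° = 329.39° ≈ 329°.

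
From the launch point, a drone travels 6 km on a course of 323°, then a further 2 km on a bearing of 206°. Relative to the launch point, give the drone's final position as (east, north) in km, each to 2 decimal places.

Leg 1 (323°, 6 km): east 6 sin 323° = -3.61, north 6 cos 323° = 4.79
Leg 2 (206°, 2 km): east 2 sin 206° = -0.88, north 2 cos 206° = -1.80
Summing: -4.49 km east, 2.99 km north → (-4.49, 2.99).

(-4.49, 2.99)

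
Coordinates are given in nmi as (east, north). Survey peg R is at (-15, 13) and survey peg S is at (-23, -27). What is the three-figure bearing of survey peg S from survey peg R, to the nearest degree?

Δeast = -23 − -15 = -8.00; Δnorth = -27 − 13 = -40.00.
Bearing = atan2(Δeast, Δnorth) mod 360° = 191.31° ≈ 191°.

191°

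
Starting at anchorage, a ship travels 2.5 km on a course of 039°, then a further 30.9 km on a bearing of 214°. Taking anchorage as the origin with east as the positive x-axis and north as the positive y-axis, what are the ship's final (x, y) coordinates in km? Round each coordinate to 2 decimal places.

(-15.71, -23.67)

Leg 1 (039°, 2.5 km): east 2.5 sin 39° = 1.57, north 2.5 cos 39° = 1.94
Leg 2 (214°, 30.9 km): east 30.9 sin 214° = -17.28, north 30.9 cos 214° = -25.62
Summing: -15.71 km east, -23.67 km north → (-15.71, -23.67).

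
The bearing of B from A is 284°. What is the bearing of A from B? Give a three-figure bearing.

104°

Back-bearing = 284° − 180° = 104°.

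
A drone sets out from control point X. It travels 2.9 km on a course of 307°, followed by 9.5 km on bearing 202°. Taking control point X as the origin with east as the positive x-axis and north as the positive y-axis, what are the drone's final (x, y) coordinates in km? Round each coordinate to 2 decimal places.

(-5.87, -7.06)

Leg 1 (307°, 2.9 km): east 2.9 sin 307° = -2.32, north 2.9 cos 307° = 1.75
Leg 2 (202°, 9.5 km): east 9.5 sin 202° = -3.56, north 9.5 cos 202° = -8.81
Summing: -5.87 km east, -7.06 km north → (-5.87, -7.06).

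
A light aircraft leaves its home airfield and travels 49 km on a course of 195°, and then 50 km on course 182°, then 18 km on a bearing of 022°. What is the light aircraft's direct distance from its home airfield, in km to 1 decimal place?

Leg 1 (195°, 49 km): east 49 sin 195° = -12.68, north 49 cos 195° = -47.33
Leg 2 (182°, 50 km): east 50 sin 182° = -1.74, north 50 cos 182° = -49.97
Leg 3 (022°, 18 km): east 18 sin 22° = 6.74, north 18 cos 22° = 16.69
Net: -7.68 east, -80.61 north. Distance = √((-7.68)² + (-80.61)²) = 80.976 km.

81.0 km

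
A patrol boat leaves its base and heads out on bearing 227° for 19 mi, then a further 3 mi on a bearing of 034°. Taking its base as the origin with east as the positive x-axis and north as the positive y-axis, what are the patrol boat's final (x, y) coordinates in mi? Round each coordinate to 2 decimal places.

Leg 1 (227°, 19 mi): east 19 sin 227° = -13.90, north 19 cos 227° = -12.96
Leg 2 (034°, 3 mi): east 3 sin 34° = 1.68, north 3 cos 34° = 2.49
Summing: -12.22 mi east, -10.47 mi north → (-12.22, -10.47).

(-12.22, -10.47)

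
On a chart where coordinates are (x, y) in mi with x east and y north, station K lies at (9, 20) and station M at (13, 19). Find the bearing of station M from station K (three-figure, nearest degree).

Δeast = 13 − 9 = 4.00; Δnorth = 19 − 20 = -1.00.
Bearing = atan2(Δeast, Δnorth) mod 360° = 104.04° ≈ 104°.

104°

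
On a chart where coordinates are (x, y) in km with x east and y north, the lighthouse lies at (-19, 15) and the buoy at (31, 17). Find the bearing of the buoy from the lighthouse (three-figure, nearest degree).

Δeast = 31 − -19 = 50.00; Δnorth = 17 − 15 = 2.00.
Bearing = atan2(Δeast, Δnorth) mod 360° = 87.71° ≈ 088°.

088°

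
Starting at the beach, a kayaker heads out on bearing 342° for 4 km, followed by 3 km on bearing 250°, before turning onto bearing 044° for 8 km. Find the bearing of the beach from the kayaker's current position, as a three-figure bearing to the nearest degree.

Leg 1 (342°, 4 km): east 4 sin 342° = -1.24, north 4 cos 342° = 3.80
Leg 2 (250°, 3 km): east 3 sin 250° = -2.82, north 3 cos 250° = -1.03
Leg 3 (044°, 8 km): east 8 sin 44° = 5.56, north 8 cos 44° = 5.75
Net displacement: 1.50 east, 8.53 north. Direction back to start is (-1.50, -8.53): bearing = atan2(-1.50, -8.53) mod 360° = 189.98° ≈ 190°.

190°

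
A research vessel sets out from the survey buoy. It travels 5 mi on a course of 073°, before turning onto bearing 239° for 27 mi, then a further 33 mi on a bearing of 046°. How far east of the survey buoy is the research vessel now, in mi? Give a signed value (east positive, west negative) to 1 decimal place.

5.4 mi

Leg 1 (073°, 5 mi): east 5 sin 73° = 4.78, north 5 cos 73° = 1.46
Leg 2 (239°, 27 mi): east 27 sin 239° = -23.14, north 27 cos 239° = -13.91
Leg 3 (046°, 33 mi): east 33 sin 46° = 23.74, north 33 cos 46° = 22.92
Net east component: 5.38 mi.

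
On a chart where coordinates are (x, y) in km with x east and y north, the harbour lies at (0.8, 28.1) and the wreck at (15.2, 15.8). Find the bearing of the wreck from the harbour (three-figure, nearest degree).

Δeast = 15.2 − 0.8 = 14.40; Δnorth = 15.8 − 28.1 = -12.30.
Bearing = atan2(Δeast, Δnorth) mod 360° = 130.50° ≈ 131°.

131°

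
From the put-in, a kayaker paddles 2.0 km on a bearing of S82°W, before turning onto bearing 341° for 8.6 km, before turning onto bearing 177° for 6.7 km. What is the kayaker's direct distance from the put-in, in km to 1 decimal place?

Leg 1 (S82°W, 2.0 km): east 2.0 sin 262° = -1.98, north 2.0 cos 262° = -0.28
Leg 2 (341°, 8.6 km): east 8.6 sin 341° = -2.80, north 8.6 cos 341° = 8.13
Leg 3 (177°, 6.7 km): east 6.7 sin 177° = 0.35, north 6.7 cos 177° = -6.69
Net: -4.43 east, 1.16 north. Distance = √((-4.43)² + (1.16)²) = 4.580 km.

4.6 km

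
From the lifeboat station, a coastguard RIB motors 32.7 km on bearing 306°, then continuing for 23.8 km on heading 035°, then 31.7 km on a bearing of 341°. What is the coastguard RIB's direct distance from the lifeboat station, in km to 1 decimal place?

72.5 km

Leg 1 (306°, 32.7 km): east 32.7 sin 306° = -26.45, north 32.7 cos 306° = 19.22
Leg 2 (035°, 23.8 km): east 23.8 sin 35° = 13.65, north 23.8 cos 35° = 19.50
Leg 3 (341°, 31.7 km): east 31.7 sin 341° = -10.32, north 31.7 cos 341° = 29.97
Net: -23.12 east, 68.69 north. Distance = √((-23.12)² + (68.69)²) = 72.477 km.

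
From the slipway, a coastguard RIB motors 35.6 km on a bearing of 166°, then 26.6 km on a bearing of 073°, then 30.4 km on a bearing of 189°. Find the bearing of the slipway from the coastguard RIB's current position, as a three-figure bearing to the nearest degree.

333°

Leg 1 (166°, 35.6 km): east 35.6 sin 166° = 8.61, north 35.6 cos 166° = -34.54
Leg 2 (073°, 26.6 km): east 26.6 sin 73° = 25.44, north 26.6 cos 73° = 7.78
Leg 3 (189°, 30.4 km): east 30.4 sin 189° = -4.76, north 30.4 cos 189° = -30.03
Net displacement: 29.29 east, -56.79 north. Direction back to start is (-29.29, 56.79): bearing = atan2(-29.29, 56.79) mod 360° = 332.71° ≈ 333°.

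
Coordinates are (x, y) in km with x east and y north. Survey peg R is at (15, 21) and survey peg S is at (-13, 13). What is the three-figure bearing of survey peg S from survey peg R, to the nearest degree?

Δeast = -13 − 15 = -28.00; Δnorth = 13 − 21 = -8.00.
Bearing = atan2(Δeast, Δnorth) mod 360° = 254.05° ≈ 254°.

254°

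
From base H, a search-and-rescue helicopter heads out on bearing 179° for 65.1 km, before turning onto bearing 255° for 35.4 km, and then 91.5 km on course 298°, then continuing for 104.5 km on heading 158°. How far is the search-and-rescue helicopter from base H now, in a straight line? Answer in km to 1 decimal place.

Leg 1 (179°, 65.1 km): east 65.1 sin 179° = 1.14, north 65.1 cos 179° = -65.09
Leg 2 (255°, 35.4 km): east 35.4 sin 255° = -34.19, north 35.4 cos 255° = -9.16
Leg 3 (298°, 91.5 km): east 91.5 sin 298° = -80.79, north 91.5 cos 298° = 42.96
Leg 4 (158°, 104.5 km): east 104.5 sin 158° = 39.15, north 104.5 cos 158° = -96.89
Net: -74.70 east, -128.19 north. Distance = √((-74.70)² + (-128.19)²) = 148.364 km.

148.4 km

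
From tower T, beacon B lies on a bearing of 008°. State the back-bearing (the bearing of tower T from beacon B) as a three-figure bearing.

188°

Back-bearing = 008° + 180° = 188°.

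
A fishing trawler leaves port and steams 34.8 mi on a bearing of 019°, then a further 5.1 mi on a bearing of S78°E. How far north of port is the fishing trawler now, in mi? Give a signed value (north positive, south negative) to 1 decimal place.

31.8 mi

Leg 1 (019°, 34.8 mi): east 34.8 sin 19° = 11.33, north 34.8 cos 19° = 32.90
Leg 2 (S78°E, 5.1 mi): east 5.1 sin 102° = 4.99, north 5.1 cos 102° = -1.06
Net north component: 31.84 mi.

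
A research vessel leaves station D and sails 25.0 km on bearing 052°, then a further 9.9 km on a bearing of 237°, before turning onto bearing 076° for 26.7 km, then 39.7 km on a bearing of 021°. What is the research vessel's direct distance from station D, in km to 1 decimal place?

Leg 1 (052°, 25.0 km): east 25.0 sin 52° = 19.70, north 25.0 cos 52° = 15.39
Leg 2 (237°, 9.9 km): east 9.9 sin 237° = -8.30, north 9.9 cos 237° = -5.39
Leg 3 (076°, 26.7 km): east 26.7 sin 76° = 25.91, north 26.7 cos 76° = 6.46
Leg 4 (021°, 39.7 km): east 39.7 sin 21° = 14.23, north 39.7 cos 21° = 37.06
Net: 51.53 east, 53.52 north. Distance = √((51.53)² + (53.52)²) = 74.297 km.

74.3 km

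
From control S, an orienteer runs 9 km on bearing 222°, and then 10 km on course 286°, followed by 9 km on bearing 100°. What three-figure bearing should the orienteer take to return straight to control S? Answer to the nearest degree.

Leg 1 (222°, 9 km): east 9 sin 222° = -6.02, north 9 cos 222° = -6.69
Leg 2 (286°, 10 km): east 10 sin 286° = -9.61, north 10 cos 286° = 2.76
Leg 3 (100°, 9 km): east 9 sin 100° = 8.86, north 9 cos 100° = -1.56
Net displacement: -6.77 east, -5.49 north. Direction back to start is (6.77, 5.49): bearing = atan2(6.77, 5.49) mod 360° = 50.94° ≈ 051°.

051°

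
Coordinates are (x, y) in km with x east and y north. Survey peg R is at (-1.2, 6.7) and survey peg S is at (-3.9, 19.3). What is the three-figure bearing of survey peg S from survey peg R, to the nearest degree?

Δeast = -3.9 − -1.2 = -2.70; Δnorth = 19.3 − 6.7 = 12.60.
Bearing = atan2(Δeast, Δnorth) mod 360° = 347.91° ≈ 348°.

348°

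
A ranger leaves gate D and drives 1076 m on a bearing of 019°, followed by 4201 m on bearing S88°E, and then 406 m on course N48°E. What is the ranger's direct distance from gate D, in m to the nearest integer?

Leg 1 (019°, 1076 m): east 1076 sin 19° = 350.31, north 1076 cos 19° = 1017.38
Leg 2 (S88°E, 4201 m): east 4201 sin 92° = 4198.44, north 4201 cos 92° = -146.61
Leg 3 (N48°E, 406 m): east 406 sin 48° = 301.72, north 406 cos 48° = 271.67
Net: 4850.47 east, 1142.43 north. Distance = √((4850.47)² + (1142.43)²) = 4983.192 m.

4983 m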